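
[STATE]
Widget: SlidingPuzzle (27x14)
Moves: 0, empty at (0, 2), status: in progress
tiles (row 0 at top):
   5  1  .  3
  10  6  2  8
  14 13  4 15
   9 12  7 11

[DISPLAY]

┌────┬────┬────┬────┐      
│  5 │  1 │    │  3 │      
├────┼────┼────┼────┤      
│ 10 │  6 │  2 │  8 │      
├────┼────┼────┼────┤      
│ 14 │ 13 │  4 │ 15 │      
├────┼────┼────┼────┤      
│  9 │ 12 │  7 │ 11 │      
└────┴────┴────┴────┘      
Moves: 0                   
                           
                           
                           
                           


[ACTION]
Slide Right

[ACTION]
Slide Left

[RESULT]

┌────┬────┬────┬────┐      
│  5 │  1 │    │  3 │      
├────┼────┼────┼────┤      
│ 10 │  6 │  2 │  8 │      
├────┼────┼────┼────┤      
│ 14 │ 13 │  4 │ 15 │      
├────┼────┼────┼────┤      
│  9 │ 12 │  7 │ 11 │      
└────┴────┴────┴────┘      
Moves: 2                   
                           
                           
                           
                           


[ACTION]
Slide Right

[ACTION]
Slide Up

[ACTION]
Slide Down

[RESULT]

┌────┬────┬────┬────┐      
│  5 │    │  1 │  3 │      
├────┼────┼────┼────┤      
│ 10 │  6 │  2 │  8 │      
├────┼────┼────┼────┤      
│ 14 │ 13 │  4 │ 15 │      
├────┼────┼────┼────┤      
│  9 │ 12 │  7 │ 11 │      
└────┴────┴────┴────┘      
Moves: 5                   
                           
                           
                           
                           


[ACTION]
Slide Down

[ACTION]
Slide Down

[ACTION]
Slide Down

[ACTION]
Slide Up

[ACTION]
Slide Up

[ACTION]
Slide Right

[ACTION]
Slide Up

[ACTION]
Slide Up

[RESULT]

┌────┬────┬────┬────┐      
│  5 │  6 │  1 │  3 │      
├────┼────┼────┼────┤      
│ 10 │ 13 │  2 │  8 │      
├────┼────┼────┼────┤      
│  9 │ 14 │  4 │ 15 │      
├────┼────┼────┼────┤      
│    │ 12 │  7 │ 11 │      
└────┴────┴────┴────┘      
Moves: 9                   
                           
                           
                           
                           


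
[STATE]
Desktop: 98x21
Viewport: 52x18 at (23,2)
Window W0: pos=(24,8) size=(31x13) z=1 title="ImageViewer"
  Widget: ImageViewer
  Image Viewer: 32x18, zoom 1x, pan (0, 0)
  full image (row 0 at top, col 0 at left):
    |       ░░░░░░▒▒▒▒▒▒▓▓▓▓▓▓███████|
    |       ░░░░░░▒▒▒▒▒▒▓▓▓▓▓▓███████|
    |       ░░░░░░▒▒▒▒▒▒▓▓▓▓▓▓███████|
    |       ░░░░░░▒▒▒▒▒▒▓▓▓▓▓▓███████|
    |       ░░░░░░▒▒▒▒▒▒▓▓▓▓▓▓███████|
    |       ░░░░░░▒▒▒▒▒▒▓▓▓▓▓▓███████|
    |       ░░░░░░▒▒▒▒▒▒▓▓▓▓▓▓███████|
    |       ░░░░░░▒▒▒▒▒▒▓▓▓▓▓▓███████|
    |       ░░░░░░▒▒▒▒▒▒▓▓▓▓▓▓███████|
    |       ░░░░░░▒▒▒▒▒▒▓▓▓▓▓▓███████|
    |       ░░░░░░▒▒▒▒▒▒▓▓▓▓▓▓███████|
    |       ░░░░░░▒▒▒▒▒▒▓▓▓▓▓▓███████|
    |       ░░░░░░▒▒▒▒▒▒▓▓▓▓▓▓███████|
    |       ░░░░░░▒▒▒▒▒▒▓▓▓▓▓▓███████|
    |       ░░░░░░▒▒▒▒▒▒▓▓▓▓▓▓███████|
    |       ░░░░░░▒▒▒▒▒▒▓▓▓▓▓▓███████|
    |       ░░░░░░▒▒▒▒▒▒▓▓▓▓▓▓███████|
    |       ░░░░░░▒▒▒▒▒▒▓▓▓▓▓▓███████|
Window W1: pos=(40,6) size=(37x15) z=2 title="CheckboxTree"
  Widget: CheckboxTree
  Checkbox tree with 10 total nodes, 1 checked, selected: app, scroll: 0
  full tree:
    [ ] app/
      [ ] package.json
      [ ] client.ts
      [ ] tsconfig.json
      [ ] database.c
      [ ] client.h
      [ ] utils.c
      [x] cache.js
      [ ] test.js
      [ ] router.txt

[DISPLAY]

                                                    
                                                    
                                                    
                                                    
                 ┏━━━━━━━━━━━━━━━━━━━━━━━━━━━━━━━━━━
                 ┃ CheckboxTree                     
 ┏━━━━━━━━━━━━━━━┠──────────────────────────────────
 ┃ ImageViewer   ┃>[-] app/                         
 ┠───────────────┃   [ ] package.json               
 ┃       ░░░░░░▒▒┃   [ ] client.ts                  
 ┃       ░░░░░░▒▒┃   [ ] tsconfig.json              
 ┃       ░░░░░░▒▒┃   [ ] database.c                 
 ┃       ░░░░░░▒▒┃   [ ] client.h                   
 ┃       ░░░░░░▒▒┃   [ ] utils.c                    
 ┃       ░░░░░░▒▒┃   [x] cache.js                   
 ┃       ░░░░░░▒▒┃   [ ] test.js                    
 ┃       ░░░░░░▒▒┃   [ ] router.txt                 
 ┃       ░░░░░░▒▒┃                                  


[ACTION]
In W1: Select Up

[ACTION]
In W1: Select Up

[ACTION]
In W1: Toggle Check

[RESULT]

                                                    
                                                    
                                                    
                                                    
                 ┏━━━━━━━━━━━━━━━━━━━━━━━━━━━━━━━━━━
                 ┃ CheckboxTree                     
 ┏━━━━━━━━━━━━━━━┠──────────────────────────────────
 ┃ ImageViewer   ┃>[x] app/                         
 ┠───────────────┃   [x] package.json               
 ┃       ░░░░░░▒▒┃   [x] client.ts                  
 ┃       ░░░░░░▒▒┃   [x] tsconfig.json              
 ┃       ░░░░░░▒▒┃   [x] database.c                 
 ┃       ░░░░░░▒▒┃   [x] client.h                   
 ┃       ░░░░░░▒▒┃   [x] utils.c                    
 ┃       ░░░░░░▒▒┃   [x] cache.js                   
 ┃       ░░░░░░▒▒┃   [x] test.js                    
 ┃       ░░░░░░▒▒┃   [x] router.txt                 
 ┃       ░░░░░░▒▒┃                                  


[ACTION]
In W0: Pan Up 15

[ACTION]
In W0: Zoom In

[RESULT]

                                                    
                                                    
                                                    
                                                    
                 ┏━━━━━━━━━━━━━━━━━━━━━━━━━━━━━━━━━━
                 ┃ CheckboxTree                     
 ┏━━━━━━━━━━━━━━━┠──────────────────────────────────
 ┃ ImageViewer   ┃>[x] app/                         
 ┠───────────────┃   [x] package.json               
 ┃              ░┃   [x] client.ts                  
 ┃              ░┃   [x] tsconfig.json              
 ┃              ░┃   [x] database.c                 
 ┃              ░┃   [x] client.h                   
 ┃              ░┃   [x] utils.c                    
 ┃              ░┃   [x] cache.js                   
 ┃              ░┃   [x] test.js                    
 ┃              ░┃   [x] router.txt                 
 ┃              ░┃                                  


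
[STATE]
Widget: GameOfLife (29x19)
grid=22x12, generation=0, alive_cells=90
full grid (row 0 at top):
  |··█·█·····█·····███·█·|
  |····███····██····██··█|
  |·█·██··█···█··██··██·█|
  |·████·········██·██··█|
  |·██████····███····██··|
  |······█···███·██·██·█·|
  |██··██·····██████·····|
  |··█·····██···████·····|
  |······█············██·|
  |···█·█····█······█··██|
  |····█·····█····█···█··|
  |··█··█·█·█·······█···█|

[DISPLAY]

Gen: 0                       
··█·█·····█·····███·█·       
····███····██····██··█       
·█·██··█···█··██··██·█       
·████·········██·██··█       
·██████····███····██··       
······█···███·██·██·█·       
██··██·····██████·····       
··█·····██···████·····       
······█············██·       
···█·█····█······█··██       
····█·····█····█···█··       
··█··█·█·█·······█···█       
                             
                             
                             
                             
                             
                             


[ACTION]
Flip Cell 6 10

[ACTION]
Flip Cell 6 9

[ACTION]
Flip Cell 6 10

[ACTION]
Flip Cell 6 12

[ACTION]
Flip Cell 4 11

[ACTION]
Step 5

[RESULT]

Gen: 5                       
·········█·█··········       
···█·······█·······█··       
········██·········█··       
··█·██·············█··       
·██·██···█············       
······█·█·█···········       
··█····█···········██·       
··█···█···█·······██·█       
···█··█···█······█··█·       
··██··█·██·······█····       
···█··██··········█···       
····██················       
                             
                             
                             
                             
                             
                             


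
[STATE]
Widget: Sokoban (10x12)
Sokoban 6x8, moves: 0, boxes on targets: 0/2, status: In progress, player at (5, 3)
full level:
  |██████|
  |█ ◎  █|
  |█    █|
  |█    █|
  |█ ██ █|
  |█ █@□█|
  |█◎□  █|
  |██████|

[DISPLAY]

██████    
█ ◎  █    
█    █    
█    █    
█ ██ █    
█ █@□█    
█◎□  █    
██████    
Moves: 0  
          
          
          


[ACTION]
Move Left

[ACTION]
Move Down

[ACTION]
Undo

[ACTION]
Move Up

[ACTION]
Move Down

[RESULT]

██████    
█ ◎  █    
█    █    
█    █    
█ ██ █    
█ █ □█    
█◎□@ █    
██████    
Moves: 1  
          
          
          


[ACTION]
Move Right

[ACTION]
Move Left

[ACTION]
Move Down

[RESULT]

██████    
█ ◎  █    
█    █    
█    █    
█ ██ █    
█ █ □█    
█◎□@ █    
██████    
Moves: 3  
          
          
          


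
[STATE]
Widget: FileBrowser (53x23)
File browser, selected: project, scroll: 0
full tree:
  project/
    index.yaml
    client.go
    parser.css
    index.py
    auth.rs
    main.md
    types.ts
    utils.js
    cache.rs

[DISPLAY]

> [-] project/                                       
    index.yaml                                       
    client.go                                        
    parser.css                                       
    index.py                                         
    auth.rs                                          
    main.md                                          
    types.ts                                         
    utils.js                                         
    cache.rs                                         
                                                     
                                                     
                                                     
                                                     
                                                     
                                                     
                                                     
                                                     
                                                     
                                                     
                                                     
                                                     
                                                     


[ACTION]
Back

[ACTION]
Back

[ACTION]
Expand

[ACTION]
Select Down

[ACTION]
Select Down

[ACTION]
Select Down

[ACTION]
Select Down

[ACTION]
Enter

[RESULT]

  [-] project/                                       
    index.yaml                                       
    client.go                                        
    parser.css                                       
  > index.py                                         
    auth.rs                                          
    main.md                                          
    types.ts                                         
    utils.js                                         
    cache.rs                                         
                                                     
                                                     
                                                     
                                                     
                                                     
                                                     
                                                     
                                                     
                                                     
                                                     
                                                     
                                                     
                                                     


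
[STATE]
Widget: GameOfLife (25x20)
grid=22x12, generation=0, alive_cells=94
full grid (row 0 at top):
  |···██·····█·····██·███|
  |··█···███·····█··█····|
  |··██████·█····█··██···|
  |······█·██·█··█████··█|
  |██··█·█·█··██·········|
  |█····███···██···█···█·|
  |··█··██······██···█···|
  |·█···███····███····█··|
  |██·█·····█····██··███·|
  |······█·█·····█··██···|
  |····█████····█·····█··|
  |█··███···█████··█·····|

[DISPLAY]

Gen: 0                   
···██·····█·····██·███   
··█···███·····█··█····   
··██████·█····█··██···   
······█·██·█··█████··█   
██··█·█·█··██·········   
█····███···██···█···█·   
··█··██······██···█···   
·█···███····███····█··   
██·█·····█····██··███·   
······█·█·····█··██···   
····█████····█·····█··   
█··███···█████··█·····   
                         
                         
                         
                         
                         
                         
                         


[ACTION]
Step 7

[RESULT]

Gen: 7                   
········███·········█·   
········████·█·····█·█   
········██·····█···█·█   
··█·····██·█···█····█·   
·█·█·······█····█·····   
·█··██·····█····█·····   
··█·····██·█·███······   
···█··█·····███·······   
·····█·····█··········   
·····█·███·█··········   
······██·██·····███···   
········███···········   
                         
                         
                         
                         
                         
                         
                         


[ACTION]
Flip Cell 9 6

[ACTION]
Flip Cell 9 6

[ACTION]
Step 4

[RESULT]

Gen: 11                  
········██··········█·   
·······███·██·█····█·█   
·······█·█·██·██···█·█   
··██······█·····██··█·   
·█·█······███·█·······   
·██·······█·█·█·······   
··············█·██····   
·····████····███······   
···██·················   
····█·················   
·····████·······███···   
······█···············   
                         
                         
                         
                         
                         
                         
                         


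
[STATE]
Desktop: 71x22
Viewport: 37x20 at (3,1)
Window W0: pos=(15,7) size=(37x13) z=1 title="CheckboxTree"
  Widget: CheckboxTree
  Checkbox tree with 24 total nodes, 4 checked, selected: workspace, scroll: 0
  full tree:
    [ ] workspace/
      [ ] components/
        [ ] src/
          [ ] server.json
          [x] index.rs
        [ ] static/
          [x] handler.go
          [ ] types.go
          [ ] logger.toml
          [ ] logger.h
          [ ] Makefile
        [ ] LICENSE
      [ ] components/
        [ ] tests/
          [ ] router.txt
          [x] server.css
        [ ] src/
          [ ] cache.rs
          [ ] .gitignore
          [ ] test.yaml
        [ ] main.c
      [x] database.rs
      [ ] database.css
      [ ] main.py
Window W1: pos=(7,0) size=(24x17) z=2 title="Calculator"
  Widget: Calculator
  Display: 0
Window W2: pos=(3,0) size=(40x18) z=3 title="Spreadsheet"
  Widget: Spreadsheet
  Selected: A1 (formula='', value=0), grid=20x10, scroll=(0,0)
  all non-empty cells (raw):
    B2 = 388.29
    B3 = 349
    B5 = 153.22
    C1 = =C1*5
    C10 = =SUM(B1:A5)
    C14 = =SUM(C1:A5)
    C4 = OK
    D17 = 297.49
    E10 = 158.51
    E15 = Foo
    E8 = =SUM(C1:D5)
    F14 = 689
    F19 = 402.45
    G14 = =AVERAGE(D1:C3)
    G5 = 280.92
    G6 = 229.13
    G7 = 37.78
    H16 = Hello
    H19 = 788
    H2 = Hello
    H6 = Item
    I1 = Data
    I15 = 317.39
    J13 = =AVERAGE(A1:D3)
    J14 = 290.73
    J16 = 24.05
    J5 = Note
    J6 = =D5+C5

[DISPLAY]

┃ Spreadsheet                        
┠────────────────────────────────────
┃A1:                                 
┃       A       B       C       D    
┃------------------------------------
┃  1      [0]       0#CIRC!         0
┃  2        0  388.29       0       0
┃  3        0     349       0       0
┃  4        0       0OK             0
┃  5        0  153.22       0       0
┃  6        0       0       0       0
┃  7        0       0       0       0
┃  8        0       0       0       0
┃  9        0       0       0       0
┃ 10        0       0  890.51       0
┃ 11        0       0       0       0
┗━━━━━━━━━━━━━━━━━━━━━━━━━━━━━━━━━━━━
            ┃       [ ] logger.toml  
            ┗━━━━━━━━━━━━━━━━━━━━━━━━
                                     


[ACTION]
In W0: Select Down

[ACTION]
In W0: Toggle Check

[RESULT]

┃ Spreadsheet                        
┠────────────────────────────────────
┃A1:                                 
┃       A       B       C       D    
┃------------------------------------
┃  1      [0]       0#CIRC!         0
┃  2        0  388.29       0       0
┃  3        0     349       0       0
┃  4        0       0OK             0
┃  5        0  153.22       0       0
┃  6        0       0       0       0
┃  7        0       0       0       0
┃  8        0       0       0       0
┃  9        0       0       0       0
┃ 10        0       0  890.51       0
┃ 11        0       0       0       0
┗━━━━━━━━━━━━━━━━━━━━━━━━━━━━━━━━━━━━
            ┃       [x] logger.toml  
            ┗━━━━━━━━━━━━━━━━━━━━━━━━
                                     


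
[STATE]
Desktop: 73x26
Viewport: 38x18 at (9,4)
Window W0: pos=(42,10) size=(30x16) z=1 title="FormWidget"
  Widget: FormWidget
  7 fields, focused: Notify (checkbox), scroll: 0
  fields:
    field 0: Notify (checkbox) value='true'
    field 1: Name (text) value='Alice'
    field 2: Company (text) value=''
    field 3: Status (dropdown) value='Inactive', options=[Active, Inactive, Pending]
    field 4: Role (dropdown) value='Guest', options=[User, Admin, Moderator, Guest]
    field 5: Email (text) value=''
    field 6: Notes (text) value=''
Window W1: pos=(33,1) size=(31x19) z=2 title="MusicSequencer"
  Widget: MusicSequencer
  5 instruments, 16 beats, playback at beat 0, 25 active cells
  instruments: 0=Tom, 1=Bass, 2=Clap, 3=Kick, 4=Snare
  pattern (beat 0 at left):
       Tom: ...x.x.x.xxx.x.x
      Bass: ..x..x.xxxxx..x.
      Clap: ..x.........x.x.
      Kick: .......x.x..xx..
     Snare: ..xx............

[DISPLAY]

                        ┃      ▼123456
                        ┃   Tom···█·█·
                        ┃  Bass··█··█·
                        ┃  Clap··█····
                        ┃  Kick·······
                        ┃ Snare··██···
                        ┃             
                        ┃             
                        ┃             
                        ┃             
                        ┃             
                        ┃             
                        ┃             
                        ┃             
                        ┃             
                        ┗━━━━━━━━━━━━━
                                 ┃    
                                 ┃    


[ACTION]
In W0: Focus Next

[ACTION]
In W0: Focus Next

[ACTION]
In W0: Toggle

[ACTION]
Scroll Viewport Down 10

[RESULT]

                        ┃  Kick·······
                        ┃ Snare··██···
                        ┃             
                        ┃             
                        ┃             
                        ┃             
                        ┃             
                        ┃             
                        ┃             
                        ┃             
                        ┃             
                        ┗━━━━━━━━━━━━━
                                 ┃    
                                 ┃    
                                 ┃    
                                 ┃    
                                 ┃    
                                 ┗━━━━


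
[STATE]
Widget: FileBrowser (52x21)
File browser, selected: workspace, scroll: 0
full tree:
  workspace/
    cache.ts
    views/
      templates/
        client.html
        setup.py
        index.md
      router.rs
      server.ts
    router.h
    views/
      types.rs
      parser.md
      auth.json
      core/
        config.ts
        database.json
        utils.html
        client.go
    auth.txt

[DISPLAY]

> [-] workspace/                                    
    cache.ts                                        
    [+] views/                                      
    router.h                                        
    [+] views/                                      
    auth.txt                                        
                                                    
                                                    
                                                    
                                                    
                                                    
                                                    
                                                    
                                                    
                                                    
                                                    
                                                    
                                                    
                                                    
                                                    
                                                    


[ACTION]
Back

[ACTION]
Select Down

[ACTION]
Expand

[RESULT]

  [-] workspace/                                    
  > cache.ts                                        
    [+] views/                                      
    router.h                                        
    [+] views/                                      
    auth.txt                                        
                                                    
                                                    
                                                    
                                                    
                                                    
                                                    
                                                    
                                                    
                                                    
                                                    
                                                    
                                                    
                                                    
                                                    
                                                    


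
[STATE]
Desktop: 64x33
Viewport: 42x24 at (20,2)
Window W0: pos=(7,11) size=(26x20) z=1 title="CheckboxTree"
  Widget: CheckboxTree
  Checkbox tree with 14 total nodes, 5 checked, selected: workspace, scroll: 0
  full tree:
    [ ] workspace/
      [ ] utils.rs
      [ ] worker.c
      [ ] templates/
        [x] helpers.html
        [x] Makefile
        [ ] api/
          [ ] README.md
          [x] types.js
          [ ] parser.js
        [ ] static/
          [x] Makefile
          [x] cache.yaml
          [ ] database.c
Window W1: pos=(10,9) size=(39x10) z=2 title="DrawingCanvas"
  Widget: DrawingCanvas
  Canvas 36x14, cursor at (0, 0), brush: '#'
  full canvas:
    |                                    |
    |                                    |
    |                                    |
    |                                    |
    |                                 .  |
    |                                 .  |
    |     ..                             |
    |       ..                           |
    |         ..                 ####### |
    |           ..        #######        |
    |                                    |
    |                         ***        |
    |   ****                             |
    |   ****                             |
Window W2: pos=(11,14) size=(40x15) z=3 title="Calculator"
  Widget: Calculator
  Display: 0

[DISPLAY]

                                          
                                          
                                          
                                          
                                          
                                          
                                          
━━━━━━━━━━━━━━━━━━━━━━━━━━━━┓             
anvas                       ┃             
────────────────────────────┨             
                            ┃             
                            ┃             
━━━━━━━━━━━━━━━━━━━━━━━━━━━━━━┓           
tor                           ┃           
──────────────────────────────┨           
                             0┃           
┬───┬───┐                     ┃           
│ 9 │ ÷ │                     ┃           
┼───┼───┤                     ┃           
│ 6 │ × │                     ┃           
┼───┼───┤                     ┃           
│ 3 │ - │                     ┃           
┼───┼───┤                     ┃           
│ = │ + │                     ┃           


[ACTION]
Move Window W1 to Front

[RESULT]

                                          
                                          
                                          
                                          
                                          
                                          
                                          
━━━━━━━━━━━━━━━━━━━━━━━━━━━━┓             
anvas                       ┃             
────────────────────────────┨             
                            ┃             
                            ┃             
                            ┃━┓           
                            ┃ ┃           
                        .   ┃─┨           
                        .   ┃0┃           
━━━━━━━━━━━━━━━━━━━━━━━━━━━━┛ ┃           
│ 9 │ ÷ │                     ┃           
┼───┼───┤                     ┃           
│ 6 │ × │                     ┃           
┼───┼───┤                     ┃           
│ 3 │ - │                     ┃           
┼───┼───┤                     ┃           
│ = │ + │                     ┃           


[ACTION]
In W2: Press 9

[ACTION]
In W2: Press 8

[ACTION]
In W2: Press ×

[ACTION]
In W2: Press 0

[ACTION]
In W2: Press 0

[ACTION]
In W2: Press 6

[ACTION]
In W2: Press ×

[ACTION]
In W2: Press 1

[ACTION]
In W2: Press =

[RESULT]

                                          
                                          
                                          
                                          
                                          
                                          
                                          
━━━━━━━━━━━━━━━━━━━━━━━━━━━━┓             
anvas                       ┃             
────────────────────────────┨             
                            ┃             
                            ┃             
                            ┃━┓           
                            ┃ ┃           
                        .   ┃─┨           
                        .   ┃8┃           
━━━━━━━━━━━━━━━━━━━━━━━━━━━━┛ ┃           
│ 9 │ ÷ │                     ┃           
┼───┼───┤                     ┃           
│ 6 │ × │                     ┃           
┼───┼───┤                     ┃           
│ 3 │ - │                     ┃           
┼───┼───┤                     ┃           
│ = │ + │                     ┃           


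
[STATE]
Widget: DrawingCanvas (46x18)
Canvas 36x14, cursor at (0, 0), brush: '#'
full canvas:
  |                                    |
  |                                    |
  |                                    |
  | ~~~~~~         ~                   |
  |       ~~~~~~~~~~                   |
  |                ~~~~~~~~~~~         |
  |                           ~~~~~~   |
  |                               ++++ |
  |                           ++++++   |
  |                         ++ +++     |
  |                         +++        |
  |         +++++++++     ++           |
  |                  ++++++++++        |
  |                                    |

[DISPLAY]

+                                             
                                              
                                              
 ~~~~~~         ~                             
       ~~~~~~~~~~                             
                ~~~~~~~~~~~                   
                           ~~~~~~             
                               ++++           
                           ++++++             
                         ++ +++               
                         +++                  
         +++++++++     ++                     
                  ++++++++++                  
                                              
                                              
                                              
                                              
                                              


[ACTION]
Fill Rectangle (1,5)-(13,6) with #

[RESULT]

+                                             
     ##                                       
     ##                                       
 ~~~~##         ~                             
     ##~~~~~~~~~~                             
     ##         ~~~~~~~~~~~                   
     ##                    ~~~~~~             
     ##                        ++++           
     ##                    ++++++             
     ##                  ++ +++               
     ##                  +++                  
     ##  +++++++++     ++                     
     ##           ++++++++++                  
     ##                                       
                                              
                                              
                                              
                                              


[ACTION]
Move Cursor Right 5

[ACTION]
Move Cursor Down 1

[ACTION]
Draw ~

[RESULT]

                                              
     ~#                                       
     ##                                       
 ~~~~##         ~                             
     ##~~~~~~~~~~                             
     ##         ~~~~~~~~~~~                   
     ##                    ~~~~~~             
     ##                        ++++           
     ##                    ++++++             
     ##                  ++ +++               
     ##                  +++                  
     ##  +++++++++     ++                     
     ##           ++++++++++                  
     ##                                       
                                              
                                              
                                              
                                              


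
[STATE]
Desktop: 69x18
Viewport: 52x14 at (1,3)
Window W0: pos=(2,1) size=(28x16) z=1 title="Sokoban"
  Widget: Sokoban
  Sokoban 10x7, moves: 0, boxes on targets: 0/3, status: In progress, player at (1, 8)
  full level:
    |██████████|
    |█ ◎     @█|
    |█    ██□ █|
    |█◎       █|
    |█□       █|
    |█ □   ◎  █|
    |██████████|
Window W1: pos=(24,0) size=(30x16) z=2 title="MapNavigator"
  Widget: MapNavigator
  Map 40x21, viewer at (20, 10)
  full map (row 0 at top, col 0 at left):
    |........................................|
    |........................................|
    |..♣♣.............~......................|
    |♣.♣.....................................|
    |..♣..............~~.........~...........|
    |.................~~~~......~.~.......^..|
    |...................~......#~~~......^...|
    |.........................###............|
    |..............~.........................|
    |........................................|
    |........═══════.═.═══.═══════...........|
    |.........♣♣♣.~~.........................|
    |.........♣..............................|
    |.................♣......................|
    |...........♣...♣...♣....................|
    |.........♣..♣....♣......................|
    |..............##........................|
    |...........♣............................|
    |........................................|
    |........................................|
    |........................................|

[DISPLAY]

 ┠─────────────────────┃...........~~.........~.....
 ┃██████████           ┃...........~~~~......~.~....
 ┃█ ◎     @█           ┃.............~......#~~~....
 ┃█    ██□ █           ┃...................###......
 ┃█◎       █           ┃........~...................
 ┃█□       █           ┃............................
 ┃█ □   ◎  █           ┃..═══════.═.══@.═══════.....
 ┃██████████           ┃...♣♣♣.~~...................
 ┃Moves: 0  0/3        ┃...♣........................
 ┃                     ┃...........♣................
 ┃                     ┃.....♣...♣...♣..............
 ┃                     ┃...♣..♣....♣................
 ┃                     ┗━━━━━━━━━━━━━━━━━━━━━━━━━━━━
 ┗━━━━━━━━━━━━━━━━━━━━━━━━━━┛                       


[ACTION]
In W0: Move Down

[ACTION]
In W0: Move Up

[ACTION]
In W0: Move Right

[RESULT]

 ┠─────────────────────┃...........~~.........~.....
 ┃██████████           ┃...........~~~~......~.~....
 ┃█ ◎     @█           ┃.............~......#~~~....
 ┃█    ██□ █           ┃...................###......
 ┃█◎       █           ┃........~...................
 ┃█□       █           ┃............................
 ┃█ □   ◎  █           ┃..═══════.═.══@.═══════.....
 ┃██████████           ┃...♣♣♣.~~...................
 ┃Moves: 2  0/3        ┃...♣........................
 ┃                     ┃...........♣................
 ┃                     ┃.....♣...♣...♣..............
 ┃                     ┃...♣..♣....♣................
 ┃                     ┗━━━━━━━━━━━━━━━━━━━━━━━━━━━━
 ┗━━━━━━━━━━━━━━━━━━━━━━━━━━┛                       
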